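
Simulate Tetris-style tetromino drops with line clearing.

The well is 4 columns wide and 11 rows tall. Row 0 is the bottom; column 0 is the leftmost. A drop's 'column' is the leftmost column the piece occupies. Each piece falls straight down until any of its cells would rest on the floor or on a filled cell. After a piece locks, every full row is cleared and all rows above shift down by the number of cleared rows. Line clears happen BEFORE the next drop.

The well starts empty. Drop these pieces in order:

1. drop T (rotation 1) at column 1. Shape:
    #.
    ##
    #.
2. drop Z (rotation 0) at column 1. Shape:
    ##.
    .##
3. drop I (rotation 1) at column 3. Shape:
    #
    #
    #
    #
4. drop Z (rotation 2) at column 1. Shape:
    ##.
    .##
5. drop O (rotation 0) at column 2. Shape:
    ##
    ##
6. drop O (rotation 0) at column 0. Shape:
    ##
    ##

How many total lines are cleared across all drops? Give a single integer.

Drop 1: T rot1 at col 1 lands with bottom-row=0; cleared 0 line(s) (total 0); column heights now [0 3 2 0], max=3
Drop 2: Z rot0 at col 1 lands with bottom-row=2; cleared 0 line(s) (total 0); column heights now [0 4 4 3], max=4
Drop 3: I rot1 at col 3 lands with bottom-row=3; cleared 0 line(s) (total 0); column heights now [0 4 4 7], max=7
Drop 4: Z rot2 at col 1 lands with bottom-row=7; cleared 0 line(s) (total 0); column heights now [0 9 9 8], max=9
Drop 5: O rot0 at col 2 lands with bottom-row=9; cleared 0 line(s) (total 0); column heights now [0 9 11 11], max=11
Drop 6: O rot0 at col 0 lands with bottom-row=9; cleared 2 line(s) (total 2); column heights now [0 9 9 8], max=9

Answer: 2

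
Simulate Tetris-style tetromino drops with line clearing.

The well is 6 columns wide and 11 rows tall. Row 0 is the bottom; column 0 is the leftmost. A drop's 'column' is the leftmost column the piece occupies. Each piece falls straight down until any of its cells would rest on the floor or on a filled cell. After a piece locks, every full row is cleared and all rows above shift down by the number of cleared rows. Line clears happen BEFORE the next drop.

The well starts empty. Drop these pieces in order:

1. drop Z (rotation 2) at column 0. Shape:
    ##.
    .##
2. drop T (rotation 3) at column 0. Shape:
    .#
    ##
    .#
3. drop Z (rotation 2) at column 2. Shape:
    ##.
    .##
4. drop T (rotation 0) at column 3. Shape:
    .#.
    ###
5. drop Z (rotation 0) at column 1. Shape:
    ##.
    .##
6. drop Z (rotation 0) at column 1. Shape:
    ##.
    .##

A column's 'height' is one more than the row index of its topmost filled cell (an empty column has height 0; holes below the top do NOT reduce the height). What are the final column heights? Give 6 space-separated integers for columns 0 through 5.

Answer: 4 8 8 7 4 3

Derivation:
Drop 1: Z rot2 at col 0 lands with bottom-row=0; cleared 0 line(s) (total 0); column heights now [2 2 1 0 0 0], max=2
Drop 2: T rot3 at col 0 lands with bottom-row=2; cleared 0 line(s) (total 0); column heights now [4 5 1 0 0 0], max=5
Drop 3: Z rot2 at col 2 lands with bottom-row=0; cleared 0 line(s) (total 0); column heights now [4 5 2 2 1 0], max=5
Drop 4: T rot0 at col 3 lands with bottom-row=2; cleared 0 line(s) (total 0); column heights now [4 5 2 3 4 3], max=5
Drop 5: Z rot0 at col 1 lands with bottom-row=4; cleared 0 line(s) (total 0); column heights now [4 6 6 5 4 3], max=6
Drop 6: Z rot0 at col 1 lands with bottom-row=6; cleared 0 line(s) (total 0); column heights now [4 8 8 7 4 3], max=8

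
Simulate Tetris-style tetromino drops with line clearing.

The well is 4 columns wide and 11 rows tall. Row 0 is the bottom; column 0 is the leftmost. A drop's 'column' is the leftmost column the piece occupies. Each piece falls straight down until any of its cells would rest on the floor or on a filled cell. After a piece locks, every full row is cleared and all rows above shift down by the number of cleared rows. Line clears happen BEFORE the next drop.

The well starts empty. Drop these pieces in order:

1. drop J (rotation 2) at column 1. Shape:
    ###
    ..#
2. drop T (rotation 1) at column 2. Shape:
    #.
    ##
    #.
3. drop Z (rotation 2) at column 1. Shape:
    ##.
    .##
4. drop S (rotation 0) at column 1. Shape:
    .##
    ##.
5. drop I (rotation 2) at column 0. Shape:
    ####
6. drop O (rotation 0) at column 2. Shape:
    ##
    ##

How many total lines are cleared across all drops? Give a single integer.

Drop 1: J rot2 at col 1 lands with bottom-row=0; cleared 0 line(s) (total 0); column heights now [0 2 2 2], max=2
Drop 2: T rot1 at col 2 lands with bottom-row=2; cleared 0 line(s) (total 0); column heights now [0 2 5 4], max=5
Drop 3: Z rot2 at col 1 lands with bottom-row=5; cleared 0 line(s) (total 0); column heights now [0 7 7 6], max=7
Drop 4: S rot0 at col 1 lands with bottom-row=7; cleared 0 line(s) (total 0); column heights now [0 8 9 9], max=9
Drop 5: I rot2 at col 0 lands with bottom-row=9; cleared 1 line(s) (total 1); column heights now [0 8 9 9], max=9
Drop 6: O rot0 at col 2 lands with bottom-row=9; cleared 0 line(s) (total 1); column heights now [0 8 11 11], max=11

Answer: 1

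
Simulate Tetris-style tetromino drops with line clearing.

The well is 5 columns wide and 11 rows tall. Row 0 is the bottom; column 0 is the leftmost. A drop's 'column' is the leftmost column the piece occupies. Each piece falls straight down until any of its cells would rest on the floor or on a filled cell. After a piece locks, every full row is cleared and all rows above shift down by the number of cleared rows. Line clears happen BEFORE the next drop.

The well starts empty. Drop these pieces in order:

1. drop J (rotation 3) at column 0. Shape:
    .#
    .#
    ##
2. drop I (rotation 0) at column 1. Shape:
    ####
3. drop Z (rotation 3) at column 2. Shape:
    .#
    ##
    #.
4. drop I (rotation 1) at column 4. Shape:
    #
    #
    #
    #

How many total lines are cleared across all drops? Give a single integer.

Drop 1: J rot3 at col 0 lands with bottom-row=0; cleared 0 line(s) (total 0); column heights now [1 3 0 0 0], max=3
Drop 2: I rot0 at col 1 lands with bottom-row=3; cleared 0 line(s) (total 0); column heights now [1 4 4 4 4], max=4
Drop 3: Z rot3 at col 2 lands with bottom-row=4; cleared 0 line(s) (total 0); column heights now [1 4 6 7 4], max=7
Drop 4: I rot1 at col 4 lands with bottom-row=4; cleared 0 line(s) (total 0); column heights now [1 4 6 7 8], max=8

Answer: 0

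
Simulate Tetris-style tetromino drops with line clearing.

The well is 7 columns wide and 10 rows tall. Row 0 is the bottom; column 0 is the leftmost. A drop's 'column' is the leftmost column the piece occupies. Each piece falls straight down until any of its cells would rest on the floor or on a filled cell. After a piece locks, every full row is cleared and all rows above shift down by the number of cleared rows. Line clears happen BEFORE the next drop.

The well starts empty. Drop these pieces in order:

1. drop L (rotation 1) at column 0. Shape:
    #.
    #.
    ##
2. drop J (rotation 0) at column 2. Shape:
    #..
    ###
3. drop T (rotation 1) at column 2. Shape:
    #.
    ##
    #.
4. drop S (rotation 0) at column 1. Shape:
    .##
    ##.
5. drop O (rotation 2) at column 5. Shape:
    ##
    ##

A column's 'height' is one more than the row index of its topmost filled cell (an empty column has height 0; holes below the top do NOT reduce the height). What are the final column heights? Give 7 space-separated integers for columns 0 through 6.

Drop 1: L rot1 at col 0 lands with bottom-row=0; cleared 0 line(s) (total 0); column heights now [3 1 0 0 0 0 0], max=3
Drop 2: J rot0 at col 2 lands with bottom-row=0; cleared 0 line(s) (total 0); column heights now [3 1 2 1 1 0 0], max=3
Drop 3: T rot1 at col 2 lands with bottom-row=2; cleared 0 line(s) (total 0); column heights now [3 1 5 4 1 0 0], max=5
Drop 4: S rot0 at col 1 lands with bottom-row=5; cleared 0 line(s) (total 0); column heights now [3 6 7 7 1 0 0], max=7
Drop 5: O rot2 at col 5 lands with bottom-row=0; cleared 1 line(s) (total 1); column heights now [2 5 6 6 0 1 1], max=6

Answer: 2 5 6 6 0 1 1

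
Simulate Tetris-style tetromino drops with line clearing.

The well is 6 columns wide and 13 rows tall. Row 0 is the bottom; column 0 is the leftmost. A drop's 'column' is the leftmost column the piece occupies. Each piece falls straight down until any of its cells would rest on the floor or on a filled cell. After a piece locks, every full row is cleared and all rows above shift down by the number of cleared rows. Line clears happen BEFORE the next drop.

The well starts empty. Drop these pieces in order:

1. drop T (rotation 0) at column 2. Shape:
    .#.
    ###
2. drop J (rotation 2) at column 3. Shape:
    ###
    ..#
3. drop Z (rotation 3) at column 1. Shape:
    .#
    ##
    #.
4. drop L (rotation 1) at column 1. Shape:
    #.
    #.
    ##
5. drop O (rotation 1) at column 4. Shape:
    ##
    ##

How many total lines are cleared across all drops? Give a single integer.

Drop 1: T rot0 at col 2 lands with bottom-row=0; cleared 0 line(s) (total 0); column heights now [0 0 1 2 1 0], max=2
Drop 2: J rot2 at col 3 lands with bottom-row=1; cleared 0 line(s) (total 0); column heights now [0 0 1 3 3 3], max=3
Drop 3: Z rot3 at col 1 lands with bottom-row=0; cleared 0 line(s) (total 0); column heights now [0 2 3 3 3 3], max=3
Drop 4: L rot1 at col 1 lands with bottom-row=3; cleared 0 line(s) (total 0); column heights now [0 6 4 3 3 3], max=6
Drop 5: O rot1 at col 4 lands with bottom-row=3; cleared 0 line(s) (total 0); column heights now [0 6 4 3 5 5], max=6

Answer: 0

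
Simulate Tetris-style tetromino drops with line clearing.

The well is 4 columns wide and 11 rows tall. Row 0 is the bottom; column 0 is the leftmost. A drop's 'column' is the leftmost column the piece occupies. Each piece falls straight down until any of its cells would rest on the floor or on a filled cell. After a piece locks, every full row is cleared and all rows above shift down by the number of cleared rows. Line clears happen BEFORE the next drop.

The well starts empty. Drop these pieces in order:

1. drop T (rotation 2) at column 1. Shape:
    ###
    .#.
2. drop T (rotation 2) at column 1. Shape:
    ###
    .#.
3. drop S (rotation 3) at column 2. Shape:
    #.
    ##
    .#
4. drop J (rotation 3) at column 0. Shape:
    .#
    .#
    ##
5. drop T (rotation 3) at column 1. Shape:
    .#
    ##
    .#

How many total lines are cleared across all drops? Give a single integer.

Answer: 0

Derivation:
Drop 1: T rot2 at col 1 lands with bottom-row=0; cleared 0 line(s) (total 0); column heights now [0 2 2 2], max=2
Drop 2: T rot2 at col 1 lands with bottom-row=2; cleared 0 line(s) (total 0); column heights now [0 4 4 4], max=4
Drop 3: S rot3 at col 2 lands with bottom-row=4; cleared 0 line(s) (total 0); column heights now [0 4 7 6], max=7
Drop 4: J rot3 at col 0 lands with bottom-row=4; cleared 0 line(s) (total 0); column heights now [5 7 7 6], max=7
Drop 5: T rot3 at col 1 lands with bottom-row=7; cleared 0 line(s) (total 0); column heights now [5 9 10 6], max=10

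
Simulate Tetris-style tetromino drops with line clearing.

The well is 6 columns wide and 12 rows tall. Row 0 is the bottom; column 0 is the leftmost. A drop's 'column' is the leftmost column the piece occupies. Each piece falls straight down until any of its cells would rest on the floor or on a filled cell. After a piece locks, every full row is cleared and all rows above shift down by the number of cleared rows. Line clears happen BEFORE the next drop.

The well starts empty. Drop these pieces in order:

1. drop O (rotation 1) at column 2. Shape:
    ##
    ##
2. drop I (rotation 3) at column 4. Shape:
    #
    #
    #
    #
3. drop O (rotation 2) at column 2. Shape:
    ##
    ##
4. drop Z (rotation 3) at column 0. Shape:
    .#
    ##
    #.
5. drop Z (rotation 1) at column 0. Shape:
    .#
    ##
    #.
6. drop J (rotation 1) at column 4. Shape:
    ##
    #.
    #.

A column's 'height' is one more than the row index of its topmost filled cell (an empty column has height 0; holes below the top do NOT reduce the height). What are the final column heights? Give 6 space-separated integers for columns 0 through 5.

Answer: 4 5 4 4 7 7

Derivation:
Drop 1: O rot1 at col 2 lands with bottom-row=0; cleared 0 line(s) (total 0); column heights now [0 0 2 2 0 0], max=2
Drop 2: I rot3 at col 4 lands with bottom-row=0; cleared 0 line(s) (total 0); column heights now [0 0 2 2 4 0], max=4
Drop 3: O rot2 at col 2 lands with bottom-row=2; cleared 0 line(s) (total 0); column heights now [0 0 4 4 4 0], max=4
Drop 4: Z rot3 at col 0 lands with bottom-row=0; cleared 0 line(s) (total 0); column heights now [2 3 4 4 4 0], max=4
Drop 5: Z rot1 at col 0 lands with bottom-row=2; cleared 0 line(s) (total 0); column heights now [4 5 4 4 4 0], max=5
Drop 6: J rot1 at col 4 lands with bottom-row=4; cleared 0 line(s) (total 0); column heights now [4 5 4 4 7 7], max=7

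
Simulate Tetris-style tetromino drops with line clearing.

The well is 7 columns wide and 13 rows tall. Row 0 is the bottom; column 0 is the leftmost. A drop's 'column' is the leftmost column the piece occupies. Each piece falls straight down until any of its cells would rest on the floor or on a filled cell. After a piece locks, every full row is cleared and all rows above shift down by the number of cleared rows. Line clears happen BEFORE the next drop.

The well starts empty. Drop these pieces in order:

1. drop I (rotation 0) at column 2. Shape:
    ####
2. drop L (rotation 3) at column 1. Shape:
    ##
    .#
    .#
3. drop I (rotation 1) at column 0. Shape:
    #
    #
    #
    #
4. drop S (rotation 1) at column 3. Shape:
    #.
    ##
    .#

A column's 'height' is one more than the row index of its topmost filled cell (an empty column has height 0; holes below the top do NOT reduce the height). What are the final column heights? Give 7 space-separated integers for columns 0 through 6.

Answer: 4 4 4 4 3 1 0

Derivation:
Drop 1: I rot0 at col 2 lands with bottom-row=0; cleared 0 line(s) (total 0); column heights now [0 0 1 1 1 1 0], max=1
Drop 2: L rot3 at col 1 lands with bottom-row=1; cleared 0 line(s) (total 0); column heights now [0 4 4 1 1 1 0], max=4
Drop 3: I rot1 at col 0 lands with bottom-row=0; cleared 0 line(s) (total 0); column heights now [4 4 4 1 1 1 0], max=4
Drop 4: S rot1 at col 3 lands with bottom-row=1; cleared 0 line(s) (total 0); column heights now [4 4 4 4 3 1 0], max=4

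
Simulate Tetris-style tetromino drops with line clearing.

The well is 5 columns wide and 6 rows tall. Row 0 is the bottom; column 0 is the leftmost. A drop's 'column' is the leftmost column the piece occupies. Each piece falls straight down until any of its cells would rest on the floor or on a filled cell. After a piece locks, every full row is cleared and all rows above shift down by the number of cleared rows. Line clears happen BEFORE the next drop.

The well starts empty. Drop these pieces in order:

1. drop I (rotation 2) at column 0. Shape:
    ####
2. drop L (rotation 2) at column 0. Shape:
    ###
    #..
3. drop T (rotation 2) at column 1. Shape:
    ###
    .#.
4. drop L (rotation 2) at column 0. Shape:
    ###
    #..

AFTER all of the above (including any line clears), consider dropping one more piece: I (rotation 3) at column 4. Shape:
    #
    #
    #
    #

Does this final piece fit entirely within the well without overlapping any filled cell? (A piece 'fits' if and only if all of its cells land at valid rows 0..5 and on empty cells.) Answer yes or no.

Drop 1: I rot2 at col 0 lands with bottom-row=0; cleared 0 line(s) (total 0); column heights now [1 1 1 1 0], max=1
Drop 2: L rot2 at col 0 lands with bottom-row=1; cleared 0 line(s) (total 0); column heights now [3 3 3 1 0], max=3
Drop 3: T rot2 at col 1 lands with bottom-row=3; cleared 0 line(s) (total 0); column heights now [3 5 5 5 0], max=5
Drop 4: L rot2 at col 0 lands with bottom-row=4; cleared 0 line(s) (total 0); column heights now [6 6 6 5 0], max=6
Test piece I rot3 at col 4 (width 1): heights before test = [6 6 6 5 0]; fits = True

Answer: yes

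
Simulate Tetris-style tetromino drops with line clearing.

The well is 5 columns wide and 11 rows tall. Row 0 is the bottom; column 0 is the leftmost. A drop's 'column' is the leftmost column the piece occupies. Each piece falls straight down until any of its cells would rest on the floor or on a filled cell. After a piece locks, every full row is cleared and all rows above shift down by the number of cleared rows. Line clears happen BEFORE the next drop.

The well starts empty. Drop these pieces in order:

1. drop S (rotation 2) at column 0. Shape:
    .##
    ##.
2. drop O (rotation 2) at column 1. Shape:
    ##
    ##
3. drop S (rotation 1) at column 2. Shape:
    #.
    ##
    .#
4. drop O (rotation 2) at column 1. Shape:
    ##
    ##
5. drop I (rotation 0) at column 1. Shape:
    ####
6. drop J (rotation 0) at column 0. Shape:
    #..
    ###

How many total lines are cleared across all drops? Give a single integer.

Drop 1: S rot2 at col 0 lands with bottom-row=0; cleared 0 line(s) (total 0); column heights now [1 2 2 0 0], max=2
Drop 2: O rot2 at col 1 lands with bottom-row=2; cleared 0 line(s) (total 0); column heights now [1 4 4 0 0], max=4
Drop 3: S rot1 at col 2 lands with bottom-row=3; cleared 0 line(s) (total 0); column heights now [1 4 6 5 0], max=6
Drop 4: O rot2 at col 1 lands with bottom-row=6; cleared 0 line(s) (total 0); column heights now [1 8 8 5 0], max=8
Drop 5: I rot0 at col 1 lands with bottom-row=8; cleared 0 line(s) (total 0); column heights now [1 9 9 9 9], max=9
Drop 6: J rot0 at col 0 lands with bottom-row=9; cleared 0 line(s) (total 0); column heights now [11 10 10 9 9], max=11

Answer: 0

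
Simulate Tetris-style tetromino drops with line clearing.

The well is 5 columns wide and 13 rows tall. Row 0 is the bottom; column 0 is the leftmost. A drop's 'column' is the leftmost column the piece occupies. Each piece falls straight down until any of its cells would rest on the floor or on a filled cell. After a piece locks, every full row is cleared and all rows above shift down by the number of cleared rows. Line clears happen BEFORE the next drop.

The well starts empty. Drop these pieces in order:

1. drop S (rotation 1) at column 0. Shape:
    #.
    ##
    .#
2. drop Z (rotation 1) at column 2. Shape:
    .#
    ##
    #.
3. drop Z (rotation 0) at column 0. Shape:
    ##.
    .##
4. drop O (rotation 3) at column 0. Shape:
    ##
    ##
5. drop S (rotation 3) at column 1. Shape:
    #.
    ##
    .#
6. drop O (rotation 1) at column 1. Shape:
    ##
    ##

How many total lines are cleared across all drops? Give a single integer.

Answer: 0

Derivation:
Drop 1: S rot1 at col 0 lands with bottom-row=0; cleared 0 line(s) (total 0); column heights now [3 2 0 0 0], max=3
Drop 2: Z rot1 at col 2 lands with bottom-row=0; cleared 0 line(s) (total 0); column heights now [3 2 2 3 0], max=3
Drop 3: Z rot0 at col 0 lands with bottom-row=2; cleared 0 line(s) (total 0); column heights now [4 4 3 3 0], max=4
Drop 4: O rot3 at col 0 lands with bottom-row=4; cleared 0 line(s) (total 0); column heights now [6 6 3 3 0], max=6
Drop 5: S rot3 at col 1 lands with bottom-row=5; cleared 0 line(s) (total 0); column heights now [6 8 7 3 0], max=8
Drop 6: O rot1 at col 1 lands with bottom-row=8; cleared 0 line(s) (total 0); column heights now [6 10 10 3 0], max=10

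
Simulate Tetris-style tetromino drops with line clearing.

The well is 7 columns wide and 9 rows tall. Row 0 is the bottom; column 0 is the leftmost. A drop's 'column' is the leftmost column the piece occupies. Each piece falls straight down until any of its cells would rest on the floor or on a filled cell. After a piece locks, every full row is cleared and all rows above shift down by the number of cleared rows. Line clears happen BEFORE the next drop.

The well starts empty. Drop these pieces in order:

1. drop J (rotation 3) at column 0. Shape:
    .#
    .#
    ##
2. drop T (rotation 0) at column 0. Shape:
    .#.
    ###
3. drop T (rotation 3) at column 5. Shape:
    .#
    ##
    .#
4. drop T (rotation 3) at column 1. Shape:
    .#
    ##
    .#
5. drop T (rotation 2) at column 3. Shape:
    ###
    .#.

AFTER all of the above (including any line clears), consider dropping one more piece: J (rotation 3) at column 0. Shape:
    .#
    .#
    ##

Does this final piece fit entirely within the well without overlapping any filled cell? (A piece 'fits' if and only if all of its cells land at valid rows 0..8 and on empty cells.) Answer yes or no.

Answer: yes

Derivation:
Drop 1: J rot3 at col 0 lands with bottom-row=0; cleared 0 line(s) (total 0); column heights now [1 3 0 0 0 0 0], max=3
Drop 2: T rot0 at col 0 lands with bottom-row=3; cleared 0 line(s) (total 0); column heights now [4 5 4 0 0 0 0], max=5
Drop 3: T rot3 at col 5 lands with bottom-row=0; cleared 0 line(s) (total 0); column heights now [4 5 4 0 0 2 3], max=5
Drop 4: T rot3 at col 1 lands with bottom-row=4; cleared 0 line(s) (total 0); column heights now [4 6 7 0 0 2 3], max=7
Drop 5: T rot2 at col 3 lands with bottom-row=1; cleared 0 line(s) (total 0); column heights now [4 6 7 3 3 3 3], max=7
Test piece J rot3 at col 0 (width 2): heights before test = [4 6 7 3 3 3 3]; fits = True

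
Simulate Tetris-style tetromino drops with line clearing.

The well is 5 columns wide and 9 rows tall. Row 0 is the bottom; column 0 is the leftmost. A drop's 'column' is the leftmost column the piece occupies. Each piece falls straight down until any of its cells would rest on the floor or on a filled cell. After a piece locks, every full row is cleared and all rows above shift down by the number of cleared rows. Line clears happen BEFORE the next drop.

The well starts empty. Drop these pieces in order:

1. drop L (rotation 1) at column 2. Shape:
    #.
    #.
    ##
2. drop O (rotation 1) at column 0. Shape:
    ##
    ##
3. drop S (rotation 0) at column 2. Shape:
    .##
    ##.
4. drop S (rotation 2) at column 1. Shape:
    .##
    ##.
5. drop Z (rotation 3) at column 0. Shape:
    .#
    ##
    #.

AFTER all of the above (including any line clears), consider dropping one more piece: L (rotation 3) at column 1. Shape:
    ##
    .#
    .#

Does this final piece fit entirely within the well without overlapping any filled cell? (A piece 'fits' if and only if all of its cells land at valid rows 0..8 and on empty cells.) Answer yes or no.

Answer: yes

Derivation:
Drop 1: L rot1 at col 2 lands with bottom-row=0; cleared 0 line(s) (total 0); column heights now [0 0 3 1 0], max=3
Drop 2: O rot1 at col 0 lands with bottom-row=0; cleared 0 line(s) (total 0); column heights now [2 2 3 1 0], max=3
Drop 3: S rot0 at col 2 lands with bottom-row=3; cleared 0 line(s) (total 0); column heights now [2 2 4 5 5], max=5
Drop 4: S rot2 at col 1 lands with bottom-row=4; cleared 0 line(s) (total 0); column heights now [2 5 6 6 5], max=6
Drop 5: Z rot3 at col 0 lands with bottom-row=4; cleared 1 line(s) (total 1); column heights now [5 6 5 5 0], max=6
Test piece L rot3 at col 1 (width 2): heights before test = [5 6 5 5 0]; fits = True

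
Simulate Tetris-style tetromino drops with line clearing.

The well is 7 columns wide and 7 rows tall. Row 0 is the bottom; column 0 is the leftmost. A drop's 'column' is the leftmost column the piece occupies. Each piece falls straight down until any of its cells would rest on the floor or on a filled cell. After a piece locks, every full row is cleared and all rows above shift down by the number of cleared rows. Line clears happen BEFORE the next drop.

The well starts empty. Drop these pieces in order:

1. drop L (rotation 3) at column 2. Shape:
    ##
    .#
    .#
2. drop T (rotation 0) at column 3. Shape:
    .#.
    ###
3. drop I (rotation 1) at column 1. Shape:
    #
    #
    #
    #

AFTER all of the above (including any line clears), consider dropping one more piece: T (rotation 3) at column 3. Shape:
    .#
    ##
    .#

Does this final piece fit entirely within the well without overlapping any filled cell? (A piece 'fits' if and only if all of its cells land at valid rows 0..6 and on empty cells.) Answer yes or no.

Drop 1: L rot3 at col 2 lands with bottom-row=0; cleared 0 line(s) (total 0); column heights now [0 0 3 3 0 0 0], max=3
Drop 2: T rot0 at col 3 lands with bottom-row=3; cleared 0 line(s) (total 0); column heights now [0 0 3 4 5 4 0], max=5
Drop 3: I rot1 at col 1 lands with bottom-row=0; cleared 0 line(s) (total 0); column heights now [0 4 3 4 5 4 0], max=5
Test piece T rot3 at col 3 (width 2): heights before test = [0 4 3 4 5 4 0]; fits = False

Answer: no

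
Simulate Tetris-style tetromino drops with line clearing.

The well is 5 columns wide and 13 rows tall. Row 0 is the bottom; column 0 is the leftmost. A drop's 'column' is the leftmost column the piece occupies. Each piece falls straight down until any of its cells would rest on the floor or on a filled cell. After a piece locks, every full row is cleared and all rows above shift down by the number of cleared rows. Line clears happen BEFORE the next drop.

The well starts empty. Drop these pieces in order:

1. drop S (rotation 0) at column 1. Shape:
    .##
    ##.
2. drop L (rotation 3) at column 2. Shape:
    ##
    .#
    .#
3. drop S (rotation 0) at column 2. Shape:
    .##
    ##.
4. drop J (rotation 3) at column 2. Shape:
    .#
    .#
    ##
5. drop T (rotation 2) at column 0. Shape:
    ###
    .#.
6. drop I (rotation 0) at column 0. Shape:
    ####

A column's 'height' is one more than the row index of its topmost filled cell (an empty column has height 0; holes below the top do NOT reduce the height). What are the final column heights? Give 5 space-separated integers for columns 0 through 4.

Answer: 11 11 11 11 7

Derivation:
Drop 1: S rot0 at col 1 lands with bottom-row=0; cleared 0 line(s) (total 0); column heights now [0 1 2 2 0], max=2
Drop 2: L rot3 at col 2 lands with bottom-row=2; cleared 0 line(s) (total 0); column heights now [0 1 5 5 0], max=5
Drop 3: S rot0 at col 2 lands with bottom-row=5; cleared 0 line(s) (total 0); column heights now [0 1 6 7 7], max=7
Drop 4: J rot3 at col 2 lands with bottom-row=7; cleared 0 line(s) (total 0); column heights now [0 1 8 10 7], max=10
Drop 5: T rot2 at col 0 lands with bottom-row=7; cleared 0 line(s) (total 0); column heights now [9 9 9 10 7], max=10
Drop 6: I rot0 at col 0 lands with bottom-row=10; cleared 0 line(s) (total 0); column heights now [11 11 11 11 7], max=11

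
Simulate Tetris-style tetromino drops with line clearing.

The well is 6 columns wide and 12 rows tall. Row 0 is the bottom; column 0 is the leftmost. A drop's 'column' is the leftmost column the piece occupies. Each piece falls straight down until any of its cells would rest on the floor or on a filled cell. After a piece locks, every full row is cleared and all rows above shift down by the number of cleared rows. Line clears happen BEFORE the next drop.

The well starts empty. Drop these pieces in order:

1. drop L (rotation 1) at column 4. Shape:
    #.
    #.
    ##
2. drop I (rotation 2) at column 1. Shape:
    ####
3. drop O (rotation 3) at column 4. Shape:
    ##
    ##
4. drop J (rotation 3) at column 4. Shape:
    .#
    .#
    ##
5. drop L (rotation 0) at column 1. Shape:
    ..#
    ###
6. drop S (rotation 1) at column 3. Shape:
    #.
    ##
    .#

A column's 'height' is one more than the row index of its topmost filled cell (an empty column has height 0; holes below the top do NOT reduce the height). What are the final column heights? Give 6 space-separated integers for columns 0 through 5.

Answer: 0 5 5 10 9 9

Derivation:
Drop 1: L rot1 at col 4 lands with bottom-row=0; cleared 0 line(s) (total 0); column heights now [0 0 0 0 3 1], max=3
Drop 2: I rot2 at col 1 lands with bottom-row=3; cleared 0 line(s) (total 0); column heights now [0 4 4 4 4 1], max=4
Drop 3: O rot3 at col 4 lands with bottom-row=4; cleared 0 line(s) (total 0); column heights now [0 4 4 4 6 6], max=6
Drop 4: J rot3 at col 4 lands with bottom-row=6; cleared 0 line(s) (total 0); column heights now [0 4 4 4 7 9], max=9
Drop 5: L rot0 at col 1 lands with bottom-row=4; cleared 0 line(s) (total 0); column heights now [0 5 5 6 7 9], max=9
Drop 6: S rot1 at col 3 lands with bottom-row=7; cleared 0 line(s) (total 0); column heights now [0 5 5 10 9 9], max=10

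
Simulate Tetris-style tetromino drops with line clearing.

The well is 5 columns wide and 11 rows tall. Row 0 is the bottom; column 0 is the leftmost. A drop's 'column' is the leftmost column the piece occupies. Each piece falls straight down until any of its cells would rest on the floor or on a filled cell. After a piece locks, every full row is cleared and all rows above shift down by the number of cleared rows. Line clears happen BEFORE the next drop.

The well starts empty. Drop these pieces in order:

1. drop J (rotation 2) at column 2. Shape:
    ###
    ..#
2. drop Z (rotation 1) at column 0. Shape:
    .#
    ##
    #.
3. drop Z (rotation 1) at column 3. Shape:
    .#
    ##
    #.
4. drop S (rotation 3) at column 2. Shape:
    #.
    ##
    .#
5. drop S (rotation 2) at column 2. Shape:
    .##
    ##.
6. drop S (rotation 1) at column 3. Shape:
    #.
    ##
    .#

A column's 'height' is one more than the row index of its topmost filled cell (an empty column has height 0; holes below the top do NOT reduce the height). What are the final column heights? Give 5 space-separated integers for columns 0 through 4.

Answer: 1 2 6 10 9

Derivation:
Drop 1: J rot2 at col 2 lands with bottom-row=0; cleared 0 line(s) (total 0); column heights now [0 0 2 2 2], max=2
Drop 2: Z rot1 at col 0 lands with bottom-row=0; cleared 1 line(s) (total 1); column heights now [1 2 0 0 1], max=2
Drop 3: Z rot1 at col 3 lands with bottom-row=0; cleared 0 line(s) (total 1); column heights now [1 2 0 2 3], max=3
Drop 4: S rot3 at col 2 lands with bottom-row=2; cleared 0 line(s) (total 1); column heights now [1 2 5 4 3], max=5
Drop 5: S rot2 at col 2 lands with bottom-row=5; cleared 0 line(s) (total 1); column heights now [1 2 6 7 7], max=7
Drop 6: S rot1 at col 3 lands with bottom-row=7; cleared 0 line(s) (total 1); column heights now [1 2 6 10 9], max=10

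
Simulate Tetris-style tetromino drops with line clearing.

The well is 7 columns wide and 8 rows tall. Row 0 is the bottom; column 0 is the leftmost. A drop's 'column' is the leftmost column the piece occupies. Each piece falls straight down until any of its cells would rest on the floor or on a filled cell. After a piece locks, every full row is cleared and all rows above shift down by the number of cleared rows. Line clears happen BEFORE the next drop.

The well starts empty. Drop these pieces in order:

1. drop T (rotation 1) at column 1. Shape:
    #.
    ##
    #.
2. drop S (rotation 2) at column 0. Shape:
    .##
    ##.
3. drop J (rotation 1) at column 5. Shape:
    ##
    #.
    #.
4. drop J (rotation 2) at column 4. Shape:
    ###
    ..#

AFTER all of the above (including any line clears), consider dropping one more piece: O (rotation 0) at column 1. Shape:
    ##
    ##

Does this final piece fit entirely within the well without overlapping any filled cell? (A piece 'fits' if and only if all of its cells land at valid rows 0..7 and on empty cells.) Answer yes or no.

Drop 1: T rot1 at col 1 lands with bottom-row=0; cleared 0 line(s) (total 0); column heights now [0 3 2 0 0 0 0], max=3
Drop 2: S rot2 at col 0 lands with bottom-row=3; cleared 0 line(s) (total 0); column heights now [4 5 5 0 0 0 0], max=5
Drop 3: J rot1 at col 5 lands with bottom-row=0; cleared 0 line(s) (total 0); column heights now [4 5 5 0 0 3 3], max=5
Drop 4: J rot2 at col 4 lands with bottom-row=3; cleared 0 line(s) (total 0); column heights now [4 5 5 0 5 5 5], max=5
Test piece O rot0 at col 1 (width 2): heights before test = [4 5 5 0 5 5 5]; fits = True

Answer: yes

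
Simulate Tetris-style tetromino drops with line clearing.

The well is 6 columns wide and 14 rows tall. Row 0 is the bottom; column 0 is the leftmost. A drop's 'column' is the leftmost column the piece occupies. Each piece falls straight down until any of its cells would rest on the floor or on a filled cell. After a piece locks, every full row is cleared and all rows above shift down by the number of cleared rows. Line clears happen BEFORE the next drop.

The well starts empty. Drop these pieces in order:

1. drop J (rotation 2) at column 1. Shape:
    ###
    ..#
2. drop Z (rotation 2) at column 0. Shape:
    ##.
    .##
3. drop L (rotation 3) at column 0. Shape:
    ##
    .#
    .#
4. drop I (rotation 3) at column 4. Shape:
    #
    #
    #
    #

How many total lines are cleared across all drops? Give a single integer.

Answer: 0

Derivation:
Drop 1: J rot2 at col 1 lands with bottom-row=0; cleared 0 line(s) (total 0); column heights now [0 2 2 2 0 0], max=2
Drop 2: Z rot2 at col 0 lands with bottom-row=2; cleared 0 line(s) (total 0); column heights now [4 4 3 2 0 0], max=4
Drop 3: L rot3 at col 0 lands with bottom-row=4; cleared 0 line(s) (total 0); column heights now [7 7 3 2 0 0], max=7
Drop 4: I rot3 at col 4 lands with bottom-row=0; cleared 0 line(s) (total 0); column heights now [7 7 3 2 4 0], max=7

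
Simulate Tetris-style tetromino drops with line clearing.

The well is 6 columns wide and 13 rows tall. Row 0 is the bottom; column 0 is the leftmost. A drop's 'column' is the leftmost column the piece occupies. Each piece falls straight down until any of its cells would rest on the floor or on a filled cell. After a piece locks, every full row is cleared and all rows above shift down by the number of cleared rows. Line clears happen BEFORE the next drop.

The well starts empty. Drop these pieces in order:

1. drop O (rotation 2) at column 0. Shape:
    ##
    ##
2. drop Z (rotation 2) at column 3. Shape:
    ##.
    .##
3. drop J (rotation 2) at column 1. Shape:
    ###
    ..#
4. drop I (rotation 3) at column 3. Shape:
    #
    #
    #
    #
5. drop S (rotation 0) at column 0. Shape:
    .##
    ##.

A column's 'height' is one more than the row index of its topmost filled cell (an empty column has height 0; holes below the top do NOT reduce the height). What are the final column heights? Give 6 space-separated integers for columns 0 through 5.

Drop 1: O rot2 at col 0 lands with bottom-row=0; cleared 0 line(s) (total 0); column heights now [2 2 0 0 0 0], max=2
Drop 2: Z rot2 at col 3 lands with bottom-row=0; cleared 0 line(s) (total 0); column heights now [2 2 0 2 2 1], max=2
Drop 3: J rot2 at col 1 lands with bottom-row=2; cleared 0 line(s) (total 0); column heights now [2 4 4 4 2 1], max=4
Drop 4: I rot3 at col 3 lands with bottom-row=4; cleared 0 line(s) (total 0); column heights now [2 4 4 8 2 1], max=8
Drop 5: S rot0 at col 0 lands with bottom-row=4; cleared 0 line(s) (total 0); column heights now [5 6 6 8 2 1], max=8

Answer: 5 6 6 8 2 1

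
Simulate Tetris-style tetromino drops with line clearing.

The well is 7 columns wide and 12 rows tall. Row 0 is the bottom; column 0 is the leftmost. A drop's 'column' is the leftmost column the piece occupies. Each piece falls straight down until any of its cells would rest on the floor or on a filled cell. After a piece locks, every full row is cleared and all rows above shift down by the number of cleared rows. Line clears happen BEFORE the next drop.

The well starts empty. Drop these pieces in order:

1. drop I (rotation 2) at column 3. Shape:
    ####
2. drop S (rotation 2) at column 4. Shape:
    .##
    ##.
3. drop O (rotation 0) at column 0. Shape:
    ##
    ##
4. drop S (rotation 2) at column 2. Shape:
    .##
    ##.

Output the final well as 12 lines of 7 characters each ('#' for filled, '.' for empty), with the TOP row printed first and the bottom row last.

Drop 1: I rot2 at col 3 lands with bottom-row=0; cleared 0 line(s) (total 0); column heights now [0 0 0 1 1 1 1], max=1
Drop 2: S rot2 at col 4 lands with bottom-row=1; cleared 0 line(s) (total 0); column heights now [0 0 0 1 2 3 3], max=3
Drop 3: O rot0 at col 0 lands with bottom-row=0; cleared 0 line(s) (total 0); column heights now [2 2 0 1 2 3 3], max=3
Drop 4: S rot2 at col 2 lands with bottom-row=1; cleared 0 line(s) (total 0); column heights now [2 2 2 3 3 3 3], max=3

Answer: .......
.......
.......
.......
.......
.......
.......
.......
.......
...####
######.
##.####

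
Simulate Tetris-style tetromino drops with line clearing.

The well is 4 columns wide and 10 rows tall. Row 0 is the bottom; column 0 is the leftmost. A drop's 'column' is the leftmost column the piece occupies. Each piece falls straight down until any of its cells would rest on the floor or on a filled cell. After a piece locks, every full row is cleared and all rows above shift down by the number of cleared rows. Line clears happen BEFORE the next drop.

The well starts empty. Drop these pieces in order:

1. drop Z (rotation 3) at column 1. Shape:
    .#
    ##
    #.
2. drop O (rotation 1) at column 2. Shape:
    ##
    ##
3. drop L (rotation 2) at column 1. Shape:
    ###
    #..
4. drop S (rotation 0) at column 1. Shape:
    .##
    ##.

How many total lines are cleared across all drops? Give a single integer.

Drop 1: Z rot3 at col 1 lands with bottom-row=0; cleared 0 line(s) (total 0); column heights now [0 2 3 0], max=3
Drop 2: O rot1 at col 2 lands with bottom-row=3; cleared 0 line(s) (total 0); column heights now [0 2 5 5], max=5
Drop 3: L rot2 at col 1 lands with bottom-row=4; cleared 0 line(s) (total 0); column heights now [0 6 6 6], max=6
Drop 4: S rot0 at col 1 lands with bottom-row=6; cleared 0 line(s) (total 0); column heights now [0 7 8 8], max=8

Answer: 0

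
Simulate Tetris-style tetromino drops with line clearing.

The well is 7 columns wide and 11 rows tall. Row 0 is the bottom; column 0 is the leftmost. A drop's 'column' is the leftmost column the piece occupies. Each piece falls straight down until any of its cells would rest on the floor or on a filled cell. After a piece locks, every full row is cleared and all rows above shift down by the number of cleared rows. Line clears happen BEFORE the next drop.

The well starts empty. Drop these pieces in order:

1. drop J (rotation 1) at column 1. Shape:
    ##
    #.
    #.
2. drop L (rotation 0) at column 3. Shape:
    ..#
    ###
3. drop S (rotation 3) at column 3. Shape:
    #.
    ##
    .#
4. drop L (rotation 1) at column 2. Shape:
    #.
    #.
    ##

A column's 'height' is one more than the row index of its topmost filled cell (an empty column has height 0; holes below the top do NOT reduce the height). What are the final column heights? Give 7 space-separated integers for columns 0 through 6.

Drop 1: J rot1 at col 1 lands with bottom-row=0; cleared 0 line(s) (total 0); column heights now [0 3 3 0 0 0 0], max=3
Drop 2: L rot0 at col 3 lands with bottom-row=0; cleared 0 line(s) (total 0); column heights now [0 3 3 1 1 2 0], max=3
Drop 3: S rot3 at col 3 lands with bottom-row=1; cleared 0 line(s) (total 0); column heights now [0 3 3 4 3 2 0], max=4
Drop 4: L rot1 at col 2 lands with bottom-row=4; cleared 0 line(s) (total 0); column heights now [0 3 7 5 3 2 0], max=7

Answer: 0 3 7 5 3 2 0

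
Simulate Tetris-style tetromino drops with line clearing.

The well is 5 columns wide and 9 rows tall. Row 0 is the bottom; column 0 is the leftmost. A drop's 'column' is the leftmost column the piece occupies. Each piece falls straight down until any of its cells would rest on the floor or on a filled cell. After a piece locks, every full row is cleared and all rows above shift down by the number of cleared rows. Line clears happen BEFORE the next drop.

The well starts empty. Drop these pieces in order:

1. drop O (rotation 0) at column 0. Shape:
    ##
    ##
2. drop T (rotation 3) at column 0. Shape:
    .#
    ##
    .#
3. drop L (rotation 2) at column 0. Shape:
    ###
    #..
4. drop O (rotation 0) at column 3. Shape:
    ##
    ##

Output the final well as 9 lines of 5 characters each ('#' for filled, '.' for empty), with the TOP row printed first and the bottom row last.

Drop 1: O rot0 at col 0 lands with bottom-row=0; cleared 0 line(s) (total 0); column heights now [2 2 0 0 0], max=2
Drop 2: T rot3 at col 0 lands with bottom-row=2; cleared 0 line(s) (total 0); column heights now [4 5 0 0 0], max=5
Drop 3: L rot2 at col 0 lands with bottom-row=4; cleared 0 line(s) (total 0); column heights now [6 6 6 0 0], max=6
Drop 4: O rot0 at col 3 lands with bottom-row=0; cleared 0 line(s) (total 0); column heights now [6 6 6 2 2], max=6

Answer: .....
.....
.....
###..
##...
##...
.#...
##.##
##.##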